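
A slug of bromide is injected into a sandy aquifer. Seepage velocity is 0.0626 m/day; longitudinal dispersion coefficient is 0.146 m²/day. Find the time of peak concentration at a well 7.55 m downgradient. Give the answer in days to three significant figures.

For the 1D instantaneous-source solution, setting ∂C/∂t = 0 at fixed x gives v²t² + 2Dt − x² = 0, so t = (√(D² + v²x²) − D)/v².
√(D² + v²x²) = √(0.146² + 0.0626² × 7.55²) = 0.4947; v² = 0.00391876.
t = (0.4947 − 0.146)/0.00391876 = 89.0 days (vs. the pure-advection estimate x/v = 121 d).

89.0 days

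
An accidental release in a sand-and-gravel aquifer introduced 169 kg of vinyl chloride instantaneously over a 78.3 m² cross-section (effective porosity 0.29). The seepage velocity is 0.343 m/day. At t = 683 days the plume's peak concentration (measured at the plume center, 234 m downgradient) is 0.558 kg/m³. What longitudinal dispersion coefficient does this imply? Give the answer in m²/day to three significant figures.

At the plume center C_max = M/(n_e·A·√(4πDt)), so D = M²/(4πt·(n_e·A·C_max)²).
n_e·A·C_max = 0.29 × 78.3 × 0.558 = 12.67 kg/m.
D = 169²/(4π × 683 × 12.67²) = 0.0207 m²/day.

0.0207 m²/day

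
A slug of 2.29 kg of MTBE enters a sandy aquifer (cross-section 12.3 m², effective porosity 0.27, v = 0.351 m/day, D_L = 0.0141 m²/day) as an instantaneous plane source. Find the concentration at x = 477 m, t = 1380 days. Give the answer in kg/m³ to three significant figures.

0.0219 kg/m³

For an instantaneous plane source, C(x,t) = M/(n_e·A·√(4πDt)) · exp(−(x−vt)²/(4Dt)), with n_e·A the pore (flow) area.
Plume center vt = 0.351 × 1380 = 484.38 m, so the well at 477 m is 7.38 m upgradient of the peak.
√(4πDt) = 15.64 m, giving peak height M/(n_e·A·√(4πDt)) = 2.29/(0.27 × 12.3 × 15.64) = 0.04409 kg/m³.
(x−vt)²/(4Dt) = (-7.38)²/(4 × 0.0141 × 1380) = 0.6998; exp(−0.6998) = 0.4967.
C = 0.04409 × 0.4967 = 0.0219 kg/m³.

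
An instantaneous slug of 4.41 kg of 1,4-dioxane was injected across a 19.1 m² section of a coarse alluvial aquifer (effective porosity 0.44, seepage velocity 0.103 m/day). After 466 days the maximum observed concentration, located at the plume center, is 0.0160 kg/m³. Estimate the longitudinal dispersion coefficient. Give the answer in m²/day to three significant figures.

At the plume center C_max = M/(n_e·A·√(4πDt)), so D = M²/(4πt·(n_e·A·C_max)²).
n_e·A·C_max = 0.44 × 19.1 × 0.0160 = 0.1345 kg/m.
D = 4.41²/(4π × 466 × 0.1345²) = 0.184 m²/day.

0.184 m²/day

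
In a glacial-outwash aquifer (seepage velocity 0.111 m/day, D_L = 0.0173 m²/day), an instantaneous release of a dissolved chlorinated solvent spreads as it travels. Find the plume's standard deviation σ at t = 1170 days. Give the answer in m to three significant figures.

6.36 m

Dispersive spreading gives a Gaussian with σ² = 2Dt; advection only shifts the center.
σ = √(2 × 0.0173 × 1170) = 6.36 m.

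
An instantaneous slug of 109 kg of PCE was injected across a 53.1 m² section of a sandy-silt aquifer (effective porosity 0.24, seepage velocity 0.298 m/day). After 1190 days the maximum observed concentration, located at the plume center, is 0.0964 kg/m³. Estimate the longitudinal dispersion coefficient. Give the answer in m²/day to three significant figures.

0.526 m²/day

At the plume center C_max = M/(n_e·A·√(4πDt)), so D = M²/(4πt·(n_e·A·C_max)²).
n_e·A·C_max = 0.24 × 53.1 × 0.0964 = 1.229 kg/m.
D = 109²/(4π × 1190 × 1.229²) = 0.526 m²/day.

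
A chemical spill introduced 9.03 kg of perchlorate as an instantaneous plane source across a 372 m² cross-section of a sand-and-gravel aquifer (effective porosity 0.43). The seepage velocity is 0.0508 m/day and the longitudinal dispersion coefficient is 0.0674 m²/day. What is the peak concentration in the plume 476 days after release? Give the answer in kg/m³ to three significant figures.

The peak of an instantaneous 1D plume sits at x = vt; there the Gaussian factor is 1 and C_max = M/(n_e·A·√(4πDt)), where n_e·A is the pore area the mass is dissolved in.
√(4πDt) = √(4π × 0.0674 × 476) = 20.08 m, so C_max = 9.03/(0.43 × 372 × 20.08) = 0.00281 kg/m³.

0.00281 kg/m³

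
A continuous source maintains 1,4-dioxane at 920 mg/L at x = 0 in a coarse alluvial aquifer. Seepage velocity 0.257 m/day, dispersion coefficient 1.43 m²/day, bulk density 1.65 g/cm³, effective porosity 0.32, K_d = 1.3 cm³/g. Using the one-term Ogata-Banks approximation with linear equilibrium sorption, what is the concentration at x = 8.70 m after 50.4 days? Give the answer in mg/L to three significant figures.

Retardation factor R = 1 + ρ_b·K_d/n = 1 + 1.65 × 1.3/0.32 = 7.703.
Sorption retards both mechanisms: v_R = v/R = 0.03336 m/day, D_R = D/R = 0.1856 m²/day.
v_R·t = 0.03336 × 50.4 = 1.681344 m; 2√(D_R t) = 6.117 m; argument = (8.70 − 1.681344)/6.117 = 1.147.
C = C₀ × ½·erfc(1.147) = 920 × 0.05239 = 48.2 mg/L.

48.2 mg/L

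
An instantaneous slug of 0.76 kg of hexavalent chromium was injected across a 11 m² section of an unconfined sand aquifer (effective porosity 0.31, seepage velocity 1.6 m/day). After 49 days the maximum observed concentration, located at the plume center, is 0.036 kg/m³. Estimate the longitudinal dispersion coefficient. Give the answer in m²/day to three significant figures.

0.0622 m²/day

At the plume center C_max = M/(n_e·A·√(4πDt)), so D = M²/(4πt·(n_e·A·C_max)²).
n_e·A·C_max = 0.31 × 11 × 0.036 = 0.1228 kg/m.
D = 0.76²/(4π × 49 × 0.1228²) = 0.0622 m²/day.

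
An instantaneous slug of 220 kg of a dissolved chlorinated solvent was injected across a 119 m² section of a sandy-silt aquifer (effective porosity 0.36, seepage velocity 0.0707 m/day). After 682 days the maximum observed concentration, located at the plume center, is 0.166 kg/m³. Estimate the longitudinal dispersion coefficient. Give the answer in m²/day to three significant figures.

At the plume center C_max = M/(n_e·A·√(4πDt)), so D = M²/(4πt·(n_e·A·C_max)²).
n_e·A·C_max = 0.36 × 119 × 0.166 = 7.111 kg/m.
D = 220²/(4π × 682 × 7.111²) = 0.112 m²/day.

0.112 m²/day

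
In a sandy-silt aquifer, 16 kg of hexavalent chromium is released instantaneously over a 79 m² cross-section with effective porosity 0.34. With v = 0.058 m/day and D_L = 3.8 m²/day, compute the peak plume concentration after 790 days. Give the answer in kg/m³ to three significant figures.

The peak of an instantaneous 1D plume sits at x = vt; there the Gaussian factor is 1 and C_max = M/(n_e·A·√(4πDt)), where n_e·A is the pore area the mass is dissolved in.
√(4πDt) = √(4π × 3.8 × 790) = 194.2 m, so C_max = 16/(0.34 × 79 × 194.2) = 0.00307 kg/m³.

0.00307 kg/m³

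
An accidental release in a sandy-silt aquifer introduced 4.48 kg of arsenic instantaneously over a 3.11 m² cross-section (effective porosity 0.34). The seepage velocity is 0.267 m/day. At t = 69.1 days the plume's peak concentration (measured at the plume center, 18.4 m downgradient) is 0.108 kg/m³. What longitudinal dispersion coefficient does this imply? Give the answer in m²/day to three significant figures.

At the plume center C_max = M/(n_e·A·√(4πDt)), so D = M²/(4πt·(n_e·A·C_max)²).
n_e·A·C_max = 0.34 × 3.11 × 0.108 = 0.1142 kg/m.
D = 4.48²/(4π × 69.1 × 0.1142²) = 1.77 m²/day.

1.77 m²/day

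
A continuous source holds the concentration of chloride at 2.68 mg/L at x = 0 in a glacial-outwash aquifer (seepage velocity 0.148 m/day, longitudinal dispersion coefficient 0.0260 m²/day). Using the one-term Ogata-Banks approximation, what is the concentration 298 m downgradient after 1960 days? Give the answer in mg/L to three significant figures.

0.580 mg/L

For a continuous step input, C/C₀ ≈ ½·erfc((x−vt)/(2√(Dt))).
vt = 0.148 × 1960 = 290.08 m and 2√(Dt) = 2√(0.0260 × 1960) = 14.28 m.
Argument (x−vt)/(2√(Dt)) = (298 − 290.08)/14.28 = 0.5546; ½·erfc(0.5546) = 0.2164.
C = 2.68 × 0.2164 = 0.580 mg/L.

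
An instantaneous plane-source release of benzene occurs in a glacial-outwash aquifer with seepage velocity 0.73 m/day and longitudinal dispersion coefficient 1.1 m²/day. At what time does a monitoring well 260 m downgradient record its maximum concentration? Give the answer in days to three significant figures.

For the 1D instantaneous-source solution, setting ∂C/∂t = 0 at fixed x gives v²t² + 2Dt − x² = 0, so t = (√(D² + v²x²) − D)/v².
√(D² + v²x²) = √(1.1² + 0.73² × 260²) = 189.8; v² = 0.5329.
t = (189.8 − 1.1)/0.5329 = 354 days (vs. the pure-advection estimate x/v = 356 d).

354 days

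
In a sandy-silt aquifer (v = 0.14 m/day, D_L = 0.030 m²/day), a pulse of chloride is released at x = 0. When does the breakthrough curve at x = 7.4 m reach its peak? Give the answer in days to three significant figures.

For the 1D instantaneous-source solution, setting ∂C/∂t = 0 at fixed x gives v²t² + 2Dt − x² = 0, so t = (√(D² + v²x²) − D)/v².
√(D² + v²x²) = √(0.030² + 0.14² × 7.4²) = 1.036; v² = 0.0196.
t = (1.036 − 0.030)/0.0196 = 51.3 days (vs. the pure-advection estimate x/v = 52.9 d).

51.3 days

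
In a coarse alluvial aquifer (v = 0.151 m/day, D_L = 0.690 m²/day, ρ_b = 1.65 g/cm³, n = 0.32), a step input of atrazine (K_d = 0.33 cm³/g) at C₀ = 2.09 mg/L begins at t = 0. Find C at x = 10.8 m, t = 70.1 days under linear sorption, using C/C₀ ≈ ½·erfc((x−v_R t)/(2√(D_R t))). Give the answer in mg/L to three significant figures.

Retardation factor R = 1 + ρ_b·K_d/n = 1 + 1.65 × 0.33/0.32 = 2.702.
Sorption retards both mechanisms: v_R = v/R = 0.05588 m/day, D_R = D/R = 0.2554 m²/day.
v_R·t = 0.05588 × 70.1 = 3.917188 m; 2√(D_R t) = 8.463 m; argument = (10.8 − 3.917188)/8.463 = 0.8133.
C = C₀ × ½·erfc(0.8133) = 2.09 × 0.1250 = 0.261 mg/L.

0.261 mg/L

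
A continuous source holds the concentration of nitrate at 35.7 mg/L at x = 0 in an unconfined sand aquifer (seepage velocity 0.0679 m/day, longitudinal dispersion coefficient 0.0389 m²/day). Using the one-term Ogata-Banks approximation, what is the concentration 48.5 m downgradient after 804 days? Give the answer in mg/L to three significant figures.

27.8 mg/L

For a continuous step input, C/C₀ ≈ ½·erfc((x−vt)/(2√(Dt))).
vt = 0.0679 × 804 = 54.5916 m and 2√(Dt) = 2√(0.0389 × 804) = 11.18 m.
Argument (x−vt)/(2√(Dt)) = (48.5 − 54.5916)/11.18 = -0.5449; ½·erfc(-0.5449) = 0.7795.
C = 35.7 × 0.7795 = 27.8 mg/L.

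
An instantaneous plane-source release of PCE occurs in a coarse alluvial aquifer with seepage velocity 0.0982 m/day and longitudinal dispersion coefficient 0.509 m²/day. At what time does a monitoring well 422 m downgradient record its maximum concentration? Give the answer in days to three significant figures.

4240 days

For the 1D instantaneous-source solution, setting ∂C/∂t = 0 at fixed x gives v²t² + 2Dt − x² = 0, so t = (√(D² + v²x²) − D)/v².
√(D² + v²x²) = √(0.509² + 0.0982² × 422²) = 41.44; v² = 0.00964324.
t = (41.44 − 0.509)/0.00964324 = 4240 days (vs. the pure-advection estimate x/v = 4300 d).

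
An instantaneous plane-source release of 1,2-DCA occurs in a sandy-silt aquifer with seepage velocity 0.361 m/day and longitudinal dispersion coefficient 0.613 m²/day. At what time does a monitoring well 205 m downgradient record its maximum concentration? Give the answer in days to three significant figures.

For the 1D instantaneous-source solution, setting ∂C/∂t = 0 at fixed x gives v²t² + 2Dt − x² = 0, so t = (√(D² + v²x²) − D)/v².
√(D² + v²x²) = √(0.613² + 0.361² × 205²) = 74.01; v² = 0.130321.
t = (74.01 − 0.613)/0.130321 = 563 days (vs. the pure-advection estimate x/v = 568 d).

563 days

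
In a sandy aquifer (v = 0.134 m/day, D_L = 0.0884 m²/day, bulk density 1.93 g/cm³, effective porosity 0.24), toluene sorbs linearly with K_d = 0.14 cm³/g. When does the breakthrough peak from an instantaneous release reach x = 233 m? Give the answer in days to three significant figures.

Retardation factor R = 1 + ρ_b·K_d/n = 1 + 1.93 × 0.14/0.24 = 2.126.
Sorption retards both mechanisms: v_R = v/R = 0.06303 m/day, D_R = D/R = 0.04158 m²/day.
Peak time from v_R²t² + 2D_R t − x² = 0: t = (√(D_R² + v_R²x²) − D_R)/v_R².
√(D_R² + v_R²x²) = √(0.04158² + 0.06303² × 233²) = 14.69; v_R² = 0.003973.
t = (14.69 − 0.04158)/0.003973 = 3690 days.

3690 days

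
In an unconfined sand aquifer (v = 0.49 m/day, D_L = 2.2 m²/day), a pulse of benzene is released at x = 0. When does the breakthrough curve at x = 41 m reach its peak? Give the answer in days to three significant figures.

For the 1D instantaneous-source solution, setting ∂C/∂t = 0 at fixed x gives v²t² + 2Dt − x² = 0, so t = (√(D² + v²x²) − D)/v².
√(D² + v²x²) = √(2.2² + 0.49² × 41²) = 20.21; v² = 0.2401.
t = (20.21 − 2.2)/0.2401 = 75.0 days (vs. the pure-advection estimate x/v = 83.7 d).

75.0 days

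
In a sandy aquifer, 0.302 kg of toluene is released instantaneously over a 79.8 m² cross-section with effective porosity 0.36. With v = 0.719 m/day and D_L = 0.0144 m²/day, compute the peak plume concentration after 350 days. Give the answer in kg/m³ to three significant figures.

The peak of an instantaneous 1D plume sits at x = vt; there the Gaussian factor is 1 and C_max = M/(n_e·A·√(4πDt)), where n_e·A is the pore area the mass is dissolved in.
√(4πDt) = √(4π × 0.0144 × 350) = 7.958 m, so C_max = 0.302/(0.36 × 79.8 × 7.958) = 0.00132 kg/m³.

0.00132 kg/m³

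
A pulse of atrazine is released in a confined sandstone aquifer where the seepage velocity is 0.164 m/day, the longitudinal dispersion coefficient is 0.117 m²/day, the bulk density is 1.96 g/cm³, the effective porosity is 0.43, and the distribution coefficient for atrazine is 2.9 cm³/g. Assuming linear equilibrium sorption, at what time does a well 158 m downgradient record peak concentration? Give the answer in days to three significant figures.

Retardation factor R = 1 + ρ_b·K_d/n = 1 + 1.96 × 2.9/0.43 = 14.22.
Sorption retards both mechanisms: v_R = v/R = 0.01153 m/day, D_R = D/R = 0.008228 m²/day.
Peak time from v_R²t² + 2D_R t − x² = 0: t = (√(D_R² + v_R²x²) − D_R)/v_R².
√(D_R² + v_R²x²) = √(0.008228² + 0.01153² × 158²) = 1.822; v_R² = 0.0001329.
t = (1.822 − 0.008228)/0.0001329 = 13600 days.

13600 days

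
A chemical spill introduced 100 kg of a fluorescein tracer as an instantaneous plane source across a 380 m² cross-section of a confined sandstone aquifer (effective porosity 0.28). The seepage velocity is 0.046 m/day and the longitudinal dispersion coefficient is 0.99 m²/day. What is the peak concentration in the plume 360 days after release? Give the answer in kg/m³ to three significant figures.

The peak of an instantaneous 1D plume sits at x = vt; there the Gaussian factor is 1 and C_max = M/(n_e·A·√(4πDt)), where n_e·A is the pore area the mass is dissolved in.
√(4πDt) = √(4π × 0.99 × 360) = 66.92 m, so C_max = 100/(0.28 × 380 × 66.92) = 0.0140 kg/m³.

0.0140 kg/m³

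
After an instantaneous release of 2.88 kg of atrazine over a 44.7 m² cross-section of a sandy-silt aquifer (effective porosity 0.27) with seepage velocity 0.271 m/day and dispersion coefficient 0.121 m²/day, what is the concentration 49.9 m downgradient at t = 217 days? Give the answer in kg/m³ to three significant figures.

For an instantaneous plane source, C(x,t) = M/(n_e·A·√(4πDt)) · exp(−(x−vt)²/(4Dt)), with n_e·A the pore (flow) area.
Plume center vt = 0.271 × 217 = 58.807 m, so the well at 49.9 m is 8.907 m upgradient of the peak.
√(4πDt) = 18.16 m, giving peak height M/(n_e·A·√(4πDt)) = 2.88/(0.27 × 44.7 × 18.16) = 0.01314 kg/m³.
(x−vt)²/(4Dt) = (-8.907)²/(4 × 0.121 × 217) = 0.7554; exp(−0.7554) = 0.4698.
C = 0.01314 × 0.4698 = 0.00617 kg/m³.

0.00617 kg/m³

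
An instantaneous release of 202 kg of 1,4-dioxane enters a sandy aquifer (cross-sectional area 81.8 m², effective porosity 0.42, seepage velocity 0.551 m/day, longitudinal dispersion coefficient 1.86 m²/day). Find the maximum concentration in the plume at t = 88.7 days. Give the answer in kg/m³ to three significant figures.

0.129 kg/m³

The peak of an instantaneous 1D plume sits at x = vt; there the Gaussian factor is 1 and C_max = M/(n_e·A·√(4πDt)), where n_e·A is the pore area the mass is dissolved in.
√(4πDt) = √(4π × 1.86 × 88.7) = 45.53 m, so C_max = 202/(0.42 × 81.8 × 45.53) = 0.129 kg/m³.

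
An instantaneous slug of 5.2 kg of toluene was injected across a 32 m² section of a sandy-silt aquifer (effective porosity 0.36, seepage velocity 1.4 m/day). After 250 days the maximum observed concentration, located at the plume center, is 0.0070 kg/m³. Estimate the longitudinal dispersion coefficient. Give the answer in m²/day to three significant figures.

1.32 m²/day

At the plume center C_max = M/(n_e·A·√(4πDt)), so D = M²/(4πt·(n_e·A·C_max)²).
n_e·A·C_max = 0.36 × 32 × 0.0070 = 0.08064 kg/m.
D = 5.2²/(4π × 250 × 0.08064²) = 1.32 m²/day.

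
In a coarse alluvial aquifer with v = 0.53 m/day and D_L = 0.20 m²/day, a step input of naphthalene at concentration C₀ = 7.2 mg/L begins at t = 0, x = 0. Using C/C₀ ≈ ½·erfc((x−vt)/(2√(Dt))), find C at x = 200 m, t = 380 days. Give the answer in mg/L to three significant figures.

3.93 mg/L

For a continuous step input, C/C₀ ≈ ½·erfc((x−vt)/(2√(Dt))).
vt = 0.53 × 380 = 201.4 m and 2√(Dt) = 2√(0.20 × 380) = 17.44 m.
Argument (x−vt)/(2√(Dt)) = (200 − 201.4)/17.44 = -0.08028; ½·erfc(-0.08028) = 0.5452.
C = 7.2 × 0.5452 = 3.93 mg/L.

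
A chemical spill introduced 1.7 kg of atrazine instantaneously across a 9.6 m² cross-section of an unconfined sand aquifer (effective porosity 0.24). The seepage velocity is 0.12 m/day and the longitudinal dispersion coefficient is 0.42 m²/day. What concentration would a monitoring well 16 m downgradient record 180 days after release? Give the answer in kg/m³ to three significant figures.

For an instantaneous plane source, C(x,t) = M/(n_e·A·√(4πDt)) · exp(−(x−vt)²/(4Dt)), with n_e·A the pore (flow) area.
Plume center vt = 0.12 × 180 = 21.6 m, so the well at 16 m is 5.6 m upgradient of the peak.
√(4πDt) = 30.82 m, giving peak height M/(n_e·A·√(4πDt)) = 1.7/(0.24 × 9.6 × 30.82) = 0.02394 kg/m³.
(x−vt)²/(4Dt) = (-5.6)²/(4 × 0.42 × 180) = 0.1037; exp(−0.1037) = 0.9015.
C = 0.02394 × 0.9015 = 0.0216 kg/m³.

0.0216 kg/m³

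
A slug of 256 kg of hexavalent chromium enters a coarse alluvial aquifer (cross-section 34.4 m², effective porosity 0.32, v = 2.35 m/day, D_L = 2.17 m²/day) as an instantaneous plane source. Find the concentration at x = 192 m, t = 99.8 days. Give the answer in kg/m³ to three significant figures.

0.0552 kg/m³

For an instantaneous plane source, C(x,t) = M/(n_e·A·√(4πDt)) · exp(−(x−vt)²/(4Dt)), with n_e·A the pore (flow) area.
Plume center vt = 2.35 × 99.8 = 234.53 m, so the well at 192 m is 42.53 m upgradient of the peak.
√(4πDt) = 52.17 m, giving peak height M/(n_e·A·√(4πDt)) = 256/(0.32 × 34.4 × 52.17) = 0.4458 kg/m³.
(x−vt)²/(4Dt) = (-42.53)²/(4 × 2.17 × 99.8) = 2.088; exp(−2.088) = 0.1239.
C = 0.4458 × 0.1239 = 0.0552 kg/m³.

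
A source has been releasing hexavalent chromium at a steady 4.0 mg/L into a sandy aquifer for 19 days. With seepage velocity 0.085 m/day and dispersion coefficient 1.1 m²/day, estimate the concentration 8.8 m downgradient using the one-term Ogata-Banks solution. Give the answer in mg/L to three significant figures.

0.533 mg/L

For a continuous step input, C/C₀ ≈ ½·erfc((x−vt)/(2√(Dt))).
vt = 0.085 × 19 = 1.615 m and 2√(Dt) = 2√(1.1 × 19) = 9.143 m.
Argument (x−vt)/(2√(Dt)) = (8.8 − 1.615)/9.143 = 0.7858; ½·erfc(0.7858) = 0.1332.
C = 4.0 × 0.1332 = 0.533 mg/L.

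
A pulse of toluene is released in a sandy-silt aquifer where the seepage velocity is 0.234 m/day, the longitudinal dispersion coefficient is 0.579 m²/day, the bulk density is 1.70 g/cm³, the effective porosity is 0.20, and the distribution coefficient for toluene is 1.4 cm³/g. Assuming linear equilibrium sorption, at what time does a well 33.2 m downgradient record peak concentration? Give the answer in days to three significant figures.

Retardation factor R = 1 + ρ_b·K_d/n = 1 + 1.70 × 1.4/0.20 = 12.90.
Sorption retards both mechanisms: v_R = v/R = 0.01814 m/day, D_R = D/R = 0.04488 m²/day.
Peak time from v_R²t² + 2D_R t − x² = 0: t = (√(D_R² + v_R²x²) − D_R)/v_R².
√(D_R² + v_R²x²) = √(0.04488² + 0.01814² × 33.2²) = 0.6039; v_R² = 0.0003291.
t = (0.6039 − 0.04488)/0.0003291 = 1700 days.

1700 days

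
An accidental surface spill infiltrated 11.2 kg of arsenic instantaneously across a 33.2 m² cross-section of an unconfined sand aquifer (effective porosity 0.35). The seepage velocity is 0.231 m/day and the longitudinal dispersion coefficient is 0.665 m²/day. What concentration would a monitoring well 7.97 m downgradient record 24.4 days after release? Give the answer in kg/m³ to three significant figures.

For an instantaneous plane source, C(x,t) = M/(n_e·A·√(4πDt)) · exp(−(x−vt)²/(4Dt)), with n_e·A the pore (flow) area.
Plume center vt = 0.231 × 24.4 = 5.6364 m, so the well at 7.97 m is 2.3336 m downgradient of the peak.
√(4πDt) = 14.28 m, giving peak height M/(n_e·A·√(4πDt)) = 11.2/(0.35 × 33.2 × 14.28) = 0.06750 kg/m³.
(x−vt)²/(4Dt) = (2.3336)²/(4 × 0.665 × 24.4) = 0.08390; exp(−0.08390) = 0.9195.
C = 0.06750 × 0.9195 = 0.0621 kg/m³.

0.0621 kg/m³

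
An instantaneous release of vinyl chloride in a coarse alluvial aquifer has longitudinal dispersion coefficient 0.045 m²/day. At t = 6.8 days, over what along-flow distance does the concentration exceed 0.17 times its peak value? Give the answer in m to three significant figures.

2.95 m

The plume is Gaussian with σ = √(2Dt) = √(2 × 0.045 × 6.8) = 0.7823 m.
C/C_peak = exp(−Δx²/(2σ²)) = 0.17 ⇒ Δx = σ·√(−2 ln 0.17) = 0.7823 × 1.883 = 1.473 m.
Width = 2Δx = 2.95 m.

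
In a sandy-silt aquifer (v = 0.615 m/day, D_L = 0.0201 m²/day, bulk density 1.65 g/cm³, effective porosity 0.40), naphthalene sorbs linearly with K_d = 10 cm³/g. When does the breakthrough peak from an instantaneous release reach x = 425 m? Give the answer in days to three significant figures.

Retardation factor R = 1 + ρ_b·K_d/n = 1 + 1.65 × 10/0.40 = 42.25.
Sorption retards both mechanisms: v_R = v/R = 0.01456 m/day, D_R = D/R = 0.0004757 m²/day.
Peak time from v_R²t² + 2D_R t − x² = 0: t = (√(D_R² + v_R²x²) − D_R)/v_R².
√(D_R² + v_R²x²) = √(0.0004757² + 0.01456² × 425²) = 6.188; v_R² = 0.0002120.
t = (6.188 − 0.0004757)/0.0002120 = 29200 days.

29200 days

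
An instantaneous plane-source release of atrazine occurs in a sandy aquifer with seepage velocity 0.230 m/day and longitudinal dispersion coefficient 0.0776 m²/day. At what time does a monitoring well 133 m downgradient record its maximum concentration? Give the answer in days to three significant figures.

577 days

For the 1D instantaneous-source solution, setting ∂C/∂t = 0 at fixed x gives v²t² + 2Dt − x² = 0, so t = (√(D² + v²x²) − D)/v².
√(D² + v²x²) = √(0.0776² + 0.230² × 133²) = 30.59; v² = 0.0529.
t = (30.59 − 0.0776)/0.0529 = 577 days (vs. the pure-advection estimate x/v = 578 d).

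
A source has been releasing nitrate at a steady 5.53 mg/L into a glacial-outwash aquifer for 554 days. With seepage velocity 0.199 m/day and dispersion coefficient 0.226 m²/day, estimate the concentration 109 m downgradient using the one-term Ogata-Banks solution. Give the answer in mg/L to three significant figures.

2.94 mg/L

For a continuous step input, C/C₀ ≈ ½·erfc((x−vt)/(2√(Dt))).
vt = 0.199 × 554 = 110.246 m and 2√(Dt) = 2√(0.226 × 554) = 22.38 m.
Argument (x−vt)/(2√(Dt)) = (109 − 110.246)/22.38 = -0.05567; ½·erfc(-0.05567) = 0.5314.
C = 5.53 × 0.5314 = 2.94 mg/L.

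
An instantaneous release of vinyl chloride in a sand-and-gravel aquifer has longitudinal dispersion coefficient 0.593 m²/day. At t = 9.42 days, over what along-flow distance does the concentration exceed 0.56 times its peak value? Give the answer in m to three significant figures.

7.20 m

The plume is Gaussian with σ = √(2Dt) = √(2 × 0.593 × 9.42) = 3.342 m.
C/C_peak = exp(−Δx²/(2σ²)) = 0.56 ⇒ Δx = σ·√(−2 ln 0.56) = 3.342 × 1.077 = 3.599 m.
Width = 2Δx = 7.20 m.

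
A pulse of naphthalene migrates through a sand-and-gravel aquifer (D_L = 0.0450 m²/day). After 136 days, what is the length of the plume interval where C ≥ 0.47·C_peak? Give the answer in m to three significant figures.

The plume is Gaussian with σ = √(2Dt) = √(2 × 0.0450 × 136) = 3.499 m.
C/C_peak = exp(−Δx²/(2σ²)) = 0.47 ⇒ Δx = σ·√(−2 ln 0.47) = 3.499 × 1.229 = 4.300 m.
Width = 2Δx = 8.60 m.

8.60 m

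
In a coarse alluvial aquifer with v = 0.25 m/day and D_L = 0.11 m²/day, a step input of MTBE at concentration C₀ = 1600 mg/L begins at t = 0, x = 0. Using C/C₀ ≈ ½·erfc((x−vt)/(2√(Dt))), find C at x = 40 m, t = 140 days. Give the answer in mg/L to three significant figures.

For a continuous step input, C/C₀ ≈ ½·erfc((x−vt)/(2√(Dt))).
vt = 0.25 × 140 = 35 m and 2√(Dt) = 2√(0.11 × 140) = 7.849 m.
Argument (x−vt)/(2√(Dt)) = (40 − 35)/7.849 = 0.6370; ½·erfc(0.6370) = 0.1838.
C = 1600 × 0.1838 = 294 mg/L.

294 mg/L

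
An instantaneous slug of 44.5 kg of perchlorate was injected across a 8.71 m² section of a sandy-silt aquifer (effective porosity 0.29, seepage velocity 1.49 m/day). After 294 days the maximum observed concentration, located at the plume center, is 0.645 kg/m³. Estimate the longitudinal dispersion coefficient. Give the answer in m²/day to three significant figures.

0.202 m²/day

At the plume center C_max = M/(n_e·A·√(4πDt)), so D = M²/(4πt·(n_e·A·C_max)²).
n_e·A·C_max = 0.29 × 8.71 × 0.645 = 1.629 kg/m.
D = 44.5²/(4π × 294 × 1.629²) = 0.202 m²/day.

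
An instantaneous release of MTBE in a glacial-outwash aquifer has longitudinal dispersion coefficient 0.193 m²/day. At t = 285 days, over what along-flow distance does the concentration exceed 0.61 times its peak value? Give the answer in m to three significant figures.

20.9 m

The plume is Gaussian with σ = √(2Dt) = √(2 × 0.193 × 285) = 10.49 m.
C/C_peak = exp(−Δx²/(2σ²)) = 0.61 ⇒ Δx = σ·√(−2 ln 0.61) = 10.49 × 0.9943 = 10.43 m.
Width = 2Δx = 20.9 m.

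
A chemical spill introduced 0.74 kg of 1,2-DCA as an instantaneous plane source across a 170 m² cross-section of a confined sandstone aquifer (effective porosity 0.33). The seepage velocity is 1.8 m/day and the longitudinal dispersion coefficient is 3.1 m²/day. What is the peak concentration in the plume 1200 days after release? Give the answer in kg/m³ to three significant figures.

6.10e-05 kg/m³

The peak of an instantaneous 1D plume sits at x = vt; there the Gaussian factor is 1 and C_max = M/(n_e·A·√(4πDt)), where n_e·A is the pore area the mass is dissolved in.
√(4πDt) = √(4π × 3.1 × 1200) = 216.2 m, so C_max = 0.74/(0.33 × 170 × 216.2) = 6.10e-05 kg/m³.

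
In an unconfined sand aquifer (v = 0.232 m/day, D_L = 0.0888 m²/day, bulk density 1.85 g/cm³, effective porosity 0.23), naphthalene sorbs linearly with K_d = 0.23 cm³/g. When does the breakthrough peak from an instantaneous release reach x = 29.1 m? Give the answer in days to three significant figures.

Retardation factor R = 1 + ρ_b·K_d/n = 1 + 1.85 × 0.23/0.23 = 2.850.
Sorption retards both mechanisms: v_R = v/R = 0.08140 m/day, D_R = D/R = 0.03116 m²/day.
Peak time from v_R²t² + 2D_R t − x² = 0: t = (√(D_R² + v_R²x²) − D_R)/v_R².
√(D_R² + v_R²x²) = √(0.03116² + 0.08140² × 29.1²) = 2.369; v_R² = 0.006626.
t = (2.369 − 0.03116)/0.006626 = 353 days.

353 days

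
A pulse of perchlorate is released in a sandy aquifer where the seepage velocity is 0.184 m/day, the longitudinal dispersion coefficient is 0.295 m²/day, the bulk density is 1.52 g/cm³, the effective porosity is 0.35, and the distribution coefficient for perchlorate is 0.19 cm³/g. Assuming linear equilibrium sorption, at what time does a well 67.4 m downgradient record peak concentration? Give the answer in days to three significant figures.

Retardation factor R = 1 + ρ_b·K_d/n = 1 + 1.52 × 0.19/0.35 = 1.825.
Sorption retards both mechanisms: v_R = v/R = 0.1008 m/day, D_R = D/R = 0.1616 m²/day.
Peak time from v_R²t² + 2D_R t − x² = 0: t = (√(D_R² + v_R²x²) − D_R)/v_R².
√(D_R² + v_R²x²) = √(0.1616² + 0.1008² × 67.4²) = 6.796; v_R² = 0.01016.
t = (6.796 − 0.1616)/0.01016 = 653 days.

653 days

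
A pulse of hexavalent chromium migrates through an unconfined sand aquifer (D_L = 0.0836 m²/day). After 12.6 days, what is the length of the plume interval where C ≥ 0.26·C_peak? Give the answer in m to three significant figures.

The plume is Gaussian with σ = √(2Dt) = √(2 × 0.0836 × 12.6) = 1.451 m.
C/C_peak = exp(−Δx²/(2σ²)) = 0.26 ⇒ Δx = σ·√(−2 ln 0.26) = 1.451 × 1.641 = 2.381 m.
Width = 2Δx = 4.76 m.

4.76 m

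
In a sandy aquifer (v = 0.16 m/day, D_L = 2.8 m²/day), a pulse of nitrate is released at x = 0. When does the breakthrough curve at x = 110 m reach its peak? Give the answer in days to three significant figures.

For the 1D instantaneous-source solution, setting ∂C/∂t = 0 at fixed x gives v²t² + 2Dt − x² = 0, so t = (√(D² + v²x²) − D)/v².
√(D² + v²x²) = √(2.8² + 0.16² × 110²) = 17.82; v² = 0.0256.
t = (17.82 − 2.8)/0.0256 = 587 days (vs. the pure-advection estimate x/v = 688 d).

587 days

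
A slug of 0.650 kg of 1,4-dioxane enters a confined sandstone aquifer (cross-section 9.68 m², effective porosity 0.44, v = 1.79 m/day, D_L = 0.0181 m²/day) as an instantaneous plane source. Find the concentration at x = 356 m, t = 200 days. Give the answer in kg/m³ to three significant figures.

For an instantaneous plane source, C(x,t) = M/(n_e·A·√(4πDt)) · exp(−(x−vt)²/(4Dt)), with n_e·A the pore (flow) area.
Plume center vt = 1.79 × 200 = 358 m, so the well at 356 m is 2 m upgradient of the peak.
√(4πDt) = 6.745 m, giving peak height M/(n_e·A·√(4πDt)) = 0.650/(0.44 × 9.68 × 6.745) = 0.02263 kg/m³.
(x−vt)²/(4Dt) = (-2)²/(4 × 0.0181 × 200) = 0.2762; exp(−0.2762) = 0.7587.
C = 0.02263 × 0.7587 = 0.0172 kg/m³.

0.0172 kg/m³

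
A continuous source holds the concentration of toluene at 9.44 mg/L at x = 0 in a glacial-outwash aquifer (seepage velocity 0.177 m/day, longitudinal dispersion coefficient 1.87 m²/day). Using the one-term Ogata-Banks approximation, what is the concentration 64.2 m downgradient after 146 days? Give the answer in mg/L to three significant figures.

For a continuous step input, C/C₀ ≈ ½·erfc((x−vt)/(2√(Dt))).
vt = 0.177 × 146 = 25.842 m and 2√(Dt) = 2√(1.87 × 146) = 33.05 m.
Argument (x−vt)/(2√(Dt)) = (64.2 − 25.842)/33.05 = 1.161; ½·erfc(1.161) = 0.05031.
C = 9.44 × 0.05031 = 0.475 mg/L.

0.475 mg/L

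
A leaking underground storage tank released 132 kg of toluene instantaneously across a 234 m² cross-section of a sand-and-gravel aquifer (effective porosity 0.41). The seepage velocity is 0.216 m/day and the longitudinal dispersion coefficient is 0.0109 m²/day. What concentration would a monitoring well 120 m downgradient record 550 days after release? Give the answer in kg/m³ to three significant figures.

0.149 kg/m³

For an instantaneous plane source, C(x,t) = M/(n_e·A·√(4πDt)) · exp(−(x−vt)²/(4Dt)), with n_e·A the pore (flow) area.
Plume center vt = 0.216 × 550 = 118.8 m, so the well at 120 m is 1.2 m downgradient of the peak.
√(4πDt) = 8.680 m, giving peak height M/(n_e·A·√(4πDt)) = 132/(0.41 × 234 × 8.680) = 0.1585 kg/m³.
(x−vt)²/(4Dt) = (1.2)²/(4 × 0.0109 × 550) = 0.06005; exp(−0.06005) = 0.9417.
C = 0.1585 × 0.9417 = 0.149 kg/m³.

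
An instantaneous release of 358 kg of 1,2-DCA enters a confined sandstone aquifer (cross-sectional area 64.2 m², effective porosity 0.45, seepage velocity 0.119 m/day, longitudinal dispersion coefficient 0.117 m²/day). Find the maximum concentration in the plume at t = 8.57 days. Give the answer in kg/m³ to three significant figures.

The peak of an instantaneous 1D plume sits at x = vt; there the Gaussian factor is 1 and C_max = M/(n_e·A·√(4πDt)), where n_e·A is the pore area the mass is dissolved in.
√(4πDt) = √(4π × 0.117 × 8.57) = 3.550 m, so C_max = 358/(0.45 × 64.2 × 3.550) = 3.49 kg/m³.

3.49 kg/m³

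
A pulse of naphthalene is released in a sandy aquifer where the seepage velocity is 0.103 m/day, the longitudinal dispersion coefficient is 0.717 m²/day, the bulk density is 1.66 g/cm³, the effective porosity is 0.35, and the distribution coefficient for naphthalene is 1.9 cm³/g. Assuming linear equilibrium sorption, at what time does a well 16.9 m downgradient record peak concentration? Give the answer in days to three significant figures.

1100 days

Retardation factor R = 1 + ρ_b·K_d/n = 1 + 1.66 × 1.9/0.35 = 10.01.
Sorption retards both mechanisms: v_R = v/R = 0.01029 m/day, D_R = D/R = 0.07163 m²/day.
Peak time from v_R²t² + 2D_R t − x² = 0: t = (√(D_R² + v_R²x²) − D_R)/v_R².
√(D_R² + v_R²x²) = √(0.07163² + 0.01029² × 16.9²) = 0.1881; v_R² = 0.0001059.
t = (0.1881 − 0.07163)/0.0001059 = 1100 days.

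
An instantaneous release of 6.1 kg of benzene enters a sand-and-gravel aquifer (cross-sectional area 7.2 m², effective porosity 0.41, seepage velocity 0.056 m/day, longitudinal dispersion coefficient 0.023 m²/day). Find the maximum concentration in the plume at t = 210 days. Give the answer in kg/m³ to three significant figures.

0.265 kg/m³

The peak of an instantaneous 1D plume sits at x = vt; there the Gaussian factor is 1 and C_max = M/(n_e·A·√(4πDt)), where n_e·A is the pore area the mass is dissolved in.
√(4πDt) = √(4π × 0.023 × 210) = 7.791 m, so C_max = 6.1/(0.41 × 7.2 × 7.791) = 0.265 kg/m³.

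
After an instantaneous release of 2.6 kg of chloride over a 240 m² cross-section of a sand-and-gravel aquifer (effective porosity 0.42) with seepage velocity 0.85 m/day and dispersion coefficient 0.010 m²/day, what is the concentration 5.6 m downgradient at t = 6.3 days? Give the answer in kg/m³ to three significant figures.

0.0228 kg/m³

For an instantaneous plane source, C(x,t) = M/(n_e·A·√(4πDt)) · exp(−(x−vt)²/(4Dt)), with n_e·A the pore (flow) area.
Plume center vt = 0.85 × 6.3 = 5.355 m, so the well at 5.6 m is 0.245 m downgradient of the peak.
√(4πDt) = 0.8898 m, giving peak height M/(n_e·A·√(4πDt)) = 2.6/(0.42 × 240 × 0.8898) = 0.02899 kg/m³.
(x−vt)²/(4Dt) = (0.245)²/(4 × 0.010 × 6.3) = 0.2382; exp(−0.2382) = 0.7880.
C = 0.02899 × 0.7880 = 0.0228 kg/m³.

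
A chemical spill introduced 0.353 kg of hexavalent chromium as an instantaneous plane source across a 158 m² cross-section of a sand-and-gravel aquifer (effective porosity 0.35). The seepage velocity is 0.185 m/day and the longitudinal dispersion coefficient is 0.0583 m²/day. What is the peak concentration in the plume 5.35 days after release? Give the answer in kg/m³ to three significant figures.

The peak of an instantaneous 1D plume sits at x = vt; there the Gaussian factor is 1 and C_max = M/(n_e·A·√(4πDt)), where n_e·A is the pore area the mass is dissolved in.
√(4πDt) = √(4π × 0.0583 × 5.35) = 1.980 m, so C_max = 0.353/(0.35 × 158 × 1.980) = 0.00322 kg/m³.

0.00322 kg/m³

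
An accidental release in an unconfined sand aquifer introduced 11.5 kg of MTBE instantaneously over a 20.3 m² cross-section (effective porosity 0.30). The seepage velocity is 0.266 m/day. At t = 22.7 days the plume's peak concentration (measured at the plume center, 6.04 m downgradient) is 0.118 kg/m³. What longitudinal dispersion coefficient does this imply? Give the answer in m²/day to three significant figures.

At the plume center C_max = M/(n_e·A·√(4πDt)), so D = M²/(4πt·(n_e·A·C_max)²).
n_e·A·C_max = 0.30 × 20.3 × 0.118 = 0.7186 kg/m.
D = 11.5²/(4π × 22.7 × 0.7186²) = 0.898 m²/day.

0.898 m²/day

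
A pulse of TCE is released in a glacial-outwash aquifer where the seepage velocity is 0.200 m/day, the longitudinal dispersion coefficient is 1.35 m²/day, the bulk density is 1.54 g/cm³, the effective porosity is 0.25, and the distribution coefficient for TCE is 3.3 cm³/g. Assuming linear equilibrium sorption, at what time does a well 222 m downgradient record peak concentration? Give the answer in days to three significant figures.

23000 days

Retardation factor R = 1 + ρ_b·K_d/n = 1 + 1.54 × 3.3/0.25 = 21.33.
Sorption retards both mechanisms: v_R = v/R = 0.009376 m/day, D_R = D/R = 0.06329 m²/day.
Peak time from v_R²t² + 2D_R t − x² = 0: t = (√(D_R² + v_R²x²) − D_R)/v_R².
√(D_R² + v_R²x²) = √(0.06329² + 0.009376² × 222²) = 2.082; v_R² = 8.791e-05.
t = (2.082 − 0.06329)/8.791e-05 = 23000 days.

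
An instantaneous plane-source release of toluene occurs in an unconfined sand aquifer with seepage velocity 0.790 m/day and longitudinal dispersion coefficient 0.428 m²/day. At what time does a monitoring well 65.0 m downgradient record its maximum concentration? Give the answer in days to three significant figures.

For the 1D instantaneous-source solution, setting ∂C/∂t = 0 at fixed x gives v²t² + 2Dt − x² = 0, so t = (√(D² + v²x²) − D)/v².
√(D² + v²x²) = √(0.428² + 0.790² × 65.0²) = 51.35; v² = 0.6241.
t = (51.35 − 0.428)/0.6241 = 81.6 days (vs. the pure-advection estimate x/v = 82.3 d).

81.6 days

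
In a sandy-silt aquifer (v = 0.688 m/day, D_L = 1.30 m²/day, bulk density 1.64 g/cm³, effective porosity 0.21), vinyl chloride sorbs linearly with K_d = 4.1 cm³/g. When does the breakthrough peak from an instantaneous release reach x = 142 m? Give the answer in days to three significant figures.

6720 days

Retardation factor R = 1 + ρ_b·K_d/n = 1 + 1.64 × 4.1/0.21 = 33.02.
Sorption retards both mechanisms: v_R = v/R = 0.02084 m/day, D_R = D/R = 0.03937 m²/day.
Peak time from v_R²t² + 2D_R t − x² = 0: t = (√(D_R² + v_R²x²) − D_R)/v_R².
√(D_R² + v_R²x²) = √(0.03937² + 0.02084² × 142²) = 2.960; v_R² = 0.0004343.
t = (2.960 − 0.03937)/0.0004343 = 6720 days.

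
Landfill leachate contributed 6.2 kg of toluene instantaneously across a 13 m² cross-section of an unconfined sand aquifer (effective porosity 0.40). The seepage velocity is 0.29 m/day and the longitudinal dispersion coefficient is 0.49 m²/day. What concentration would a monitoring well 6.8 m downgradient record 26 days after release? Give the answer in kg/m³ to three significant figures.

For an instantaneous plane source, C(x,t) = M/(n_e·A·√(4πDt)) · exp(−(x−vt)²/(4Dt)), with n_e·A the pore (flow) area.
Plume center vt = 0.29 × 26 = 7.54 m, so the well at 6.8 m is 0.74 m upgradient of the peak.
√(4πDt) = 12.65 m, giving peak height M/(n_e·A·√(4πDt)) = 6.2/(0.40 × 13 × 12.65) = 0.09425 kg/m³.
(x−vt)²/(4Dt) = (-0.74)²/(4 × 0.49 × 26) = 0.01075; exp(−0.01075) = 0.9893.
C = 0.09425 × 0.9893 = 0.0932 kg/m³.

0.0932 kg/m³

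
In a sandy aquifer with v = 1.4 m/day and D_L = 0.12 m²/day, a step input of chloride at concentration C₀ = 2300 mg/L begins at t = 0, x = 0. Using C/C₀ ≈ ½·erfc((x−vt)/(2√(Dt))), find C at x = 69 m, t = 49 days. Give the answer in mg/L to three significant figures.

For a continuous step input, C/C₀ ≈ ½·erfc((x−vt)/(2√(Dt))).
vt = 1.4 × 49 = 68.6 m and 2√(Dt) = 2√(0.12 × 49) = 4.850 m.
Argument (x−vt)/(2√(Dt)) = (69 − 68.6)/4.850 = 0.08247; ½·erfc(0.08247) = 0.4536.
C = 2300 × 0.4536 = 1040 mg/L.

1040 mg/L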